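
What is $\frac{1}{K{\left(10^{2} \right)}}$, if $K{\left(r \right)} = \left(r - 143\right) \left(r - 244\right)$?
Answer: $\frac{1}{6192} \approx 0.0001615$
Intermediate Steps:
$K{\left(r \right)} = \left(-244 + r\right) \left(-143 + r\right)$ ($K{\left(r \right)} = \left(-143 + r\right) \left(-244 + r\right) = \left(-244 + r\right) \left(-143 + r\right)$)
$\frac{1}{K{\left(10^{2} \right)}} = \frac{1}{34892 + \left(10^{2}\right)^{2} - 387 \cdot 10^{2}} = \frac{1}{34892 + 100^{2} - 38700} = \frac{1}{34892 + 10000 - 38700} = \frac{1}{6192}$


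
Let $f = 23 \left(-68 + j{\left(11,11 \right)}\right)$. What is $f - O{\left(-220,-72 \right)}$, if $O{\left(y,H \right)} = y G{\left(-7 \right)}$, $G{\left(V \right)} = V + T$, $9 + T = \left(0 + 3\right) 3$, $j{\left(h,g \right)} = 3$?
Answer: $-3035$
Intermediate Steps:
$f = -1495$ ($f = 23 \left(-68 + 3\right) = 23 \left(-65\right) = -1495$)
$T = 0$ ($T = -9 + \left(0 + 3\right) 3 = -9 + 3 \cdot 3 = -9 + 9 = 0$)
$G{\left(V \right)} = V$ ($G{\left(V \right)} = V + 0 = V$)
$O{\left(y,H \right)} = - 7 y$ ($O{\left(y,H \right)} = y \left(-7\right) = - 7 y$)
$f - O{\left(-220,-72 \right)} = -1495 - \left(-7\right) \left(-220\right) = -1495 - 1540 = -3035$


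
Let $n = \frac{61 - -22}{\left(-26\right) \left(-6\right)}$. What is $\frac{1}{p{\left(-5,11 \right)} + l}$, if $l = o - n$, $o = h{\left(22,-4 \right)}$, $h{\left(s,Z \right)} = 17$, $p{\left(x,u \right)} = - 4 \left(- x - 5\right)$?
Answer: $\frac{156}{2569} \approx 0.060724$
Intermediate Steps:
$p{\left(x,u \right)} = 20 + 4 x$ ($p{\left(x,u \right)} = - 4 \left(-5 - x\right) = 20 + 4 x$)
$o = 17$
$n = \frac{83}{156}$ ($n = \frac{61 + 22}{156} = 83 \cdot \frac{1}{156} = \frac{83}{156} \approx 0.53205$)
$l = \frac{2569}{156}$ ($l = 17 - \frac{83}{156} = \frac{2569}{156} \approx 16.468$)
$\frac{1}{p{\left(-5,11 \right)} + l} = \frac{1}{\left(20 + 4 \left(-5\right)\right) + \frac{2569}{156}} = \frac{1}{\left(20 - 20\right) + \frac{2569}{156}} = \frac{1}{0 + \frac{2569}{156}} = \frac{1}{\frac{2569}{156}} = \frac{156}{2569}$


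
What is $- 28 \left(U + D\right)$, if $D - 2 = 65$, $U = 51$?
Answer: $-3304$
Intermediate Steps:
$D = 67$ ($D = 2 + 65 = 67$)
$- 28 \left(U + D\right) = - 28 \left(51 + 67\right) = \left(-28\right) 118 = -3304$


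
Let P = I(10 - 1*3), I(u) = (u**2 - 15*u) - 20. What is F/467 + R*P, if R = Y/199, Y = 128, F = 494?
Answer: -4444670/92933 ≈ -47.827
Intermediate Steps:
I(u) = -20 + u**2 - 15*u
P = -76 (P = -20 + (10 - 1*3)**2 - 15*(10 - 1*3) = -20 + (10 - 3)**2 - 15*(10 - 3) = -20 + 7**2 - 15*7 = -20 + 49 - 105 = -76)
R = 128/199 ≈ 0.64322
F/467 + R*P = 494/467 + (128/199)*(-76) = 494*(1/467) - 9728/199 = 494/467 - 9728/199 = -4444670/92933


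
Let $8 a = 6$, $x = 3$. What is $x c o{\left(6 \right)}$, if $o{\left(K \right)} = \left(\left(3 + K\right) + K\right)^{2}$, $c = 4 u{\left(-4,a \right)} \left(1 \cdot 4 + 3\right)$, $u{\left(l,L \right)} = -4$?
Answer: $-75600$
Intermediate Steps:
$a = \frac{3}{4}$ ($a = \frac{1}{8} \cdot 6 = \frac{3}{4} \approx 0.75$)
$c = -112$ ($c = 4 \left(-4\right) \left(1 \cdot 4 + 3\right) = - 16 \left(4 + 3\right) = \left(-16\right) 7 = -112$)
$o{\left(K \right)} = \left(3 + 2 K\right)^{2}$
$x c o{\left(6 \right)} = 3 \left(-112\right) \left(3 + 2 \cdot 6\right)^{2} = - 336 \left(3 + 12\right)^{2} = - 336 \cdot 15^{2} = \left(-336\right) 225 = -75600$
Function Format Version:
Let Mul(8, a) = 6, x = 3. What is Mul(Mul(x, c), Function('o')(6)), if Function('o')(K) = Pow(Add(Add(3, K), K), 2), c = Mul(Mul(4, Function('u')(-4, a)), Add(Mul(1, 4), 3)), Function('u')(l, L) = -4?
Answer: -75600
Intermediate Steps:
a = Rational(3, 4) (a = Mul(Rational(1, 8), 6) = Rational(3, 4) ≈ 0.75000)
c = -112 (c = Mul(Mul(4, -4), Add(Mul(1, 4), 3)) = Mul(-16, Add(4, 3)) = Mul(-16, 7) = -112)
Function('o')(K) = Pow(Add(3, Mul(2, K)), 2)
Mul(Mul(x, c), Function('o')(6)) = Mul(Mul(3, -112), Pow(Add(3, Mul(2, 6)), 2)) = Mul(-336, Pow(Add(3, 12), 2)) = Mul(-336, Pow(15, 2)) = Mul(-336, 225) = -75600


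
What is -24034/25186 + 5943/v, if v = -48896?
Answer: -662423431/615747328 ≈ -1.0758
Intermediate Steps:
-24034/25186 + 5943/v = -24034/25186 + 5943/(-48896) = -24034*1/25186 + 5943*(-1/48896) = -12017/12593 - 5943/48896 = -662423431/615747328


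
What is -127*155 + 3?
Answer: -19682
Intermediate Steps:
-127*155 + 3 = -19685 + 3 = -19682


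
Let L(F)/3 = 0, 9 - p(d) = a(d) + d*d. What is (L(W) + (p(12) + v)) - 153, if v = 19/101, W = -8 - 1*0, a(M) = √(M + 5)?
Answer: -29069/101 - √17 ≈ -291.94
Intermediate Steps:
a(M) = √(5 + M)
W = -8 (W = -8 + 0 = -8)
v = 19/101 (v = 19*(1/101) = 19/101 ≈ 0.18812)
p(d) = 9 - d² - √(5 + d) (p(d) = 9 - (√(5 + d) + d*d) = 9 - (√(5 + d) + d²) = 9 - (d² + √(5 + d)) = 9 + (-d² - √(5 + d)) = 9 - d² - √(5 + d))
L(F) = 0 (L(F) = 3*0 = 0)
(L(W) + (p(12) + v)) - 153 = (0 + ((9 - 1*12² - √(5 + 12)) + 19/101)) - 153 = (0 + ((9 - 1*144 - √17) + 19/101)) - 153 = (0 + ((9 - 144 - √17) + 19/101)) - 153 = (0 + ((-135 - √17) + 19/101)) - 153 = (0 + (-13616/101 - √17)) - 153 = (-13616/101 - √17) - 153 = -29069/101 - √17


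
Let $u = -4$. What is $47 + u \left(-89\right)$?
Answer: $403$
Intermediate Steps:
$47 + u \left(-89\right) = 47 - -356 = 47 + 356 = 403$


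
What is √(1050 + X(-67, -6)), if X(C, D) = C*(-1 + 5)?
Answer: √782 ≈ 27.964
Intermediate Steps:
X(C, D) = 4*C (X(C, D) = C*4 = 4*C)
√(1050 + X(-67, -6)) = √(1050 + 4*(-67)) = √(1050 - 268) = √782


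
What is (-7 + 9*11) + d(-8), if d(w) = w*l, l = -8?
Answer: 156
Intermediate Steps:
d(w) = -8*w (d(w) = w*(-8) = -8*w)
(-7 + 9*11) + d(-8) = (-7 + 9*11) - 8*(-8) = (-7 + 99) + 64 = 92 + 64 = 156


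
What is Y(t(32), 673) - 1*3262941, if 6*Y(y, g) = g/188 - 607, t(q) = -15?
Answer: -3680710891/1128 ≈ -3.2630e+6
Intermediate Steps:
Y(y, g) = -607/6 + g/1128 (Y(y, g) = (g/188 - 607)/6 = (-607 + g/188)/6 = -607/6 + g/1128)
Y(t(32), 673) - 1*3262941 = (-607/6 + (1/1128)*673) - 1*3262941 = (-607/6 + 673/1128) - 3262941 = -113443/1128 - 3262941 = -3680710891/1128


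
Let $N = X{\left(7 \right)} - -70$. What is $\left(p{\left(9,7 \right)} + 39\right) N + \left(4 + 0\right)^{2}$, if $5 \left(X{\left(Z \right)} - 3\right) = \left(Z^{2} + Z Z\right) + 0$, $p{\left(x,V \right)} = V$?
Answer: $\frac{21378}{5} \approx 4275.6$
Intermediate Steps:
$X{\left(Z \right)} = 3 + \frac{2 Z^{2}}{5}$ ($X{\left(Z \right)} = 3 + \frac{\left(Z^{2} + Z Z\right) + 0}{5} = 3 + \frac{\left(Z^{2} + Z^{2}\right) + 0}{5} = 3 + \frac{2 Z^{2} + 0}{5} = 3 + \frac{2 Z^{2}}{5}$)
$N = \frac{463}{5}$ ($N = \left(3 + \frac{2 \cdot 7^{2}}{5}\right) - -70 = \left(3 + \frac{2}{5} \cdot 49\right) + 70 = \left(3 + \frac{98}{5}\right) + 70 = \frac{113}{5} + 70 = \frac{463}{5} \approx 92.6$)
$\left(p{\left(9,7 \right)} + 39\right) N + \left(4 + 0\right)^{2} = \left(7 + 39\right) \frac{463}{5} + \left(4 + 0\right)^{2} = 46 \cdot \frac{463}{5} + 4^{2} = \frac{21298}{5} + 16 = \frac{21378}{5}$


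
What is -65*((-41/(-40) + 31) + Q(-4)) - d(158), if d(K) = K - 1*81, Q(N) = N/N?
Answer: -17789/8 ≈ -2223.6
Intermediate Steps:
Q(N) = 1
d(K) = -81 + K (d(K) = K - 81 = -81 + K)
-65*((-41/(-40) + 31) + Q(-4)) - d(158) = -65*((-41/(-40) + 31) + 1) - (-81 + 158) = -65*((-41*(-1/40) + 31) + 1) - 1*77 = -65*((41/40 + 31) + 1) - 77 = -65*(1281/40 + 1) - 77 = -65*1321/40 - 77 = -17173/8 - 77 = -17789/8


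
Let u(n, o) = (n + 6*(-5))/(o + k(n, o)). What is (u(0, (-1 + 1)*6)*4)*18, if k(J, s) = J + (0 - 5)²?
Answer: -432/5 ≈ -86.400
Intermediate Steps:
k(J, s) = 25 + J (k(J, s) = J + (-5)² = J + 25 = 25 + J)
u(n, o) = (-30 + n)/(25 + n + o) (u(n, o) = (n + 6*(-5))/(o + (25 + n)) = (n - 30)/(25 + n + o) = (-30 + n)/(25 + n + o))
(u(0, (-1 + 1)*6)*4)*18 = (((-30 + 0)/(25 + 0 + (-1 + 1)*6))*4)*18 = ((-30/(25 + 0 + 0*6))*4)*18 = ((-30/(25 + 0 + 0))*4)*18 = ((-30/25)*4)*18 = (((1/25)*(-30))*4)*18 = -6/5*4*18 = -24/5*18 = -432/5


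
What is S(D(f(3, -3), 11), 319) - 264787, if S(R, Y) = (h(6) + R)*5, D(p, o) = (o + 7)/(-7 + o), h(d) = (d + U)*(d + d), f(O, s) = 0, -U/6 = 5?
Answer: -532409/2 ≈ -2.6620e+5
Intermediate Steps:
U = -30 (U = -6*5 = -30)
h(d) = 2*d*(-30 + d) (h(d) = (d - 30)*(d + d) = (-30 + d)*(2*d) = 2*d*(-30 + d))
D(p, o) = (7 + o)/(-7 + o)
S(R, Y) = -1440 + 5*R (S(R, Y) = (2*6*(-30 + 6) + R)*5 = (2*6*(-24) + R)*5 = (-288 + R)*5 = -1440 + 5*R)
S(D(f(3, -3), 11), 319) - 264787 = (-1440 + 5*((7 + 11)/(-7 + 11))) - 264787 = (-1440 + 5*(18/4)) - 264787 = (-1440 + 5*((¼)*18)) - 264787 = (-1440 + 5*(9/2)) - 264787 = (-1440 + 45/2) - 264787 = -2835/2 - 264787 = -532409/2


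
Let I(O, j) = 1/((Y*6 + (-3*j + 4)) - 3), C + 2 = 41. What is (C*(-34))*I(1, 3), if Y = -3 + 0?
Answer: 51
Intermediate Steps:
Y = -3
C = 39 (C = -2 + 41 = 39)
I(O, j) = 1/(-17 - 3*j) (I(O, j) = 1/((-3*6 + (-3*j + 4)) - 3) = 1/((-18 + (4 - 3*j)) - 3) = 1/((-14 - 3*j) - 3) = 1/(-17 - 3*j))
(C*(-34))*I(1, 3) = (39*(-34))*(-1/(17 + 3*3)) = -(-1326)/(17 + 9) = -(-1326)/26 = -1326*(-1/26) = 51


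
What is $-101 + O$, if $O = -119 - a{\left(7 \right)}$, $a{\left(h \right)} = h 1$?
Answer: $-227$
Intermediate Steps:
$a{\left(h \right)} = h$
$O = -126$ ($O = -119 - 7 = -126$)
$-101 + O = -101 - 126 = -227$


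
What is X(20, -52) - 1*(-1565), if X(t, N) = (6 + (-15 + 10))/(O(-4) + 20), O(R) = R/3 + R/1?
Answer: 68863/44 ≈ 1565.1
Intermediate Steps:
O(R) = 4*R/3 (O(R) = R*(1/3) + R*1 = R/3 + R = 4*R/3)
X(t, N) = 3/44 (X(t, N) = (6 + (-15 + 10))/((4/3)*(-4) + 20) = (6 - 5)/(-16/3 + 20) = 1/(44/3) = 1*(3/44) = 3/44)
X(20, -52) - 1*(-1565) = 3/44 - 1*(-1565) = 3/44 + 1565 = 68863/44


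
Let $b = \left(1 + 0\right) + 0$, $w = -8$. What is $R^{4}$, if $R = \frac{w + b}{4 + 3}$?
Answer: $1$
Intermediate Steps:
$b = 1$ ($b = 1 + 0 = 1$)
$R = -1$ ($R = \frac{-8 + 1}{4 + 3} = - \frac{7}{7} = \left(-7\right) \frac{1}{7} = -1$)
$R^{4} = \left(-1\right)^{4} = 1$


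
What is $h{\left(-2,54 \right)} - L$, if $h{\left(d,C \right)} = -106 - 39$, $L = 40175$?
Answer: $-40320$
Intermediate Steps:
$h{\left(d,C \right)} = -145$ ($h{\left(d,C \right)} = -106 - 39 = -145$)
$h{\left(-2,54 \right)} - L = -145 - 40175 = -40320$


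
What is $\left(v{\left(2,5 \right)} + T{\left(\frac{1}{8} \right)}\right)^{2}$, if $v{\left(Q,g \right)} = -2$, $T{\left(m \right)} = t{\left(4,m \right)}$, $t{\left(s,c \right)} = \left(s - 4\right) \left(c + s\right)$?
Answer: $4$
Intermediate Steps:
$t{\left(s,c \right)} = \left(-4 + s\right) \left(c + s\right)$
$T{\left(m \right)} = 0$ ($T{\left(m \right)} = 4^{2} - 4 m - 16 + m 4 = 16 - 4 m - 16 + 4 m = 0$)
$\left(v{\left(2,5 \right)} + T{\left(\frac{1}{8} \right)}\right)^{2} = \left(-2 + 0\right)^{2} = \left(-2\right)^{2} = 4$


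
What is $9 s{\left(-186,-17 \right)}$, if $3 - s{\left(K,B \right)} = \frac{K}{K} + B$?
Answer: $171$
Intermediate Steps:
$s{\left(K,B \right)} = 2 - B$ ($s{\left(K,B \right)} = 3 - \left(\frac{K}{K} + B\right) = 3 - \left(1 + B\right) = 2 - B$)
$9 s{\left(-186,-17 \right)} = 9 \left(2 - -17\right) = 9 \left(2 + 17\right) = 9 \cdot 19 = 171$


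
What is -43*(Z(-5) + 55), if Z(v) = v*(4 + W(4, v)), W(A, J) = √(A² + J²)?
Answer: -1505 + 215*√41 ≈ -128.33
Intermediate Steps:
Z(v) = v*(4 + √(16 + v²)) (Z(v) = v*(4 + √(4² + v²)) = v*(4 + √(16 + v²)))
-43*(Z(-5) + 55) = -43*(-5*(4 + √(16 + (-5)²)) + 55) = -43*(-5*(4 + √(16 + 25)) + 55) = -43*(-5*(4 + √41) + 55) = -43*((-20 - 5*√41) + 55) = -43*(35 - 5*√41) = -1505 + 215*√41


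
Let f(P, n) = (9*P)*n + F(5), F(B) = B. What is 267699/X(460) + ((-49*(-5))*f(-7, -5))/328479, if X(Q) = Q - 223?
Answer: 29317360207/25949841 ≈ 1129.8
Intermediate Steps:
X(Q) = -223 + Q
f(P, n) = 5 + 9*P*n (f(P, n) = (9*P)*n + 5 = 9*P*n + 5 = 5 + 9*P*n)
267699/X(460) + ((-49*(-5))*f(-7, -5))/328479 = 267699/(-223 + 460) + ((-49*(-5))*(5 + 9*(-7)*(-5)))/328479 = 267699/237 + (245*(5 + 315))*(1/328479) = 267699*(1/237) + (245*320)*(1/328479) = 89233/79 + 78400*(1/328479) = 89233/79 + 78400/328479 = 29317360207/25949841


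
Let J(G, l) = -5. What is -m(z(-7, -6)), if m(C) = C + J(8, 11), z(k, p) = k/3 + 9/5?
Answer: 83/15 ≈ 5.5333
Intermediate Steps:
z(k, p) = 9/5 + k/3 (z(k, p) = k*(1/3) + 9*(1/5) = k/3 + 9/5 = 9/5 + k/3)
m(C) = -5 + C (m(C) = C - 5 = -5 + C)
-m(z(-7, -6)) = -(-5 + (9/5 + (1/3)*(-7))) = -(-5 + (9/5 - 7/3)) = -(-5 - 8/15) = -1*(-83/15) = 83/15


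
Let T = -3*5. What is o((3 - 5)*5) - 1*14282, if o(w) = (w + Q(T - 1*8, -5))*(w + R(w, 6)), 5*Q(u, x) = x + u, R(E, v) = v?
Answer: -71098/5 ≈ -14220.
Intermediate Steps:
T = -15
Q(u, x) = u/5 + x/5 (Q(u, x) = (x + u)/5 = (u + x)/5 = u/5 + x/5)
o(w) = (6 + w)*(-28/5 + w) (o(w) = (w + ((-15 - 1*8)/5 + (1/5)*(-5)))*(w + 6) = (w + ((-15 - 8)/5 - 1))*(6 + w) = (w + ((1/5)*(-23) - 1))*(6 + w) = (w + (-23/5 - 1))*(6 + w) = (w - 28/5)*(6 + w) = (-28/5 + w)*(6 + w) = (6 + w)*(-28/5 + w))
o((3 - 5)*5) - 1*14282 = (-168/5 + ((3 - 5)*5)**2 + 2*((3 - 5)*5)/5) - 1*14282 = (-168/5 + (-2*5)**2 + 2*(-2*5)/5) - 14282 = (-168/5 + (-10)**2 + (2/5)*(-10)) - 14282 = (-168/5 + 100 - 4) - 14282 = 312/5 - 14282 = -71098/5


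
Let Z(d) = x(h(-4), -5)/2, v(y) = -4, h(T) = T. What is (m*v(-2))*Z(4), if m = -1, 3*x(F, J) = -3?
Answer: -2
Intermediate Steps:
x(F, J) = -1 (x(F, J) = (1/3)*(-3) = -1)
Z(d) = -1/2
(m*v(-2))*Z(4) = -1*(-4)*(-1/2) = 4*(-1/2) = -2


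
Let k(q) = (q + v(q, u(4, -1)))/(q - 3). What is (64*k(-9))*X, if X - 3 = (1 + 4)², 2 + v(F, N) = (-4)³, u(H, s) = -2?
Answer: 11200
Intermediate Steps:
v(F, N) = -66 (v(F, N) = -2 + (-4)³ = -2 - 64 = -66)
X = 28 (X = 3 + (1 + 4)² = 3 + 5² = 3 + 25 = 28)
k(q) = (-66 + q)/(-3 + q) (k(q) = (q - 66)/(q - 3) = (-66 + q)/(-3 + q))
(64*k(-9))*X = (64*((-66 - 9)/(-3 - 9)))*28 = (64*(-75/(-12)))*28 = (64*(-1/12*(-75)))*28 = (64*(25/4))*28 = 400*28 = 11200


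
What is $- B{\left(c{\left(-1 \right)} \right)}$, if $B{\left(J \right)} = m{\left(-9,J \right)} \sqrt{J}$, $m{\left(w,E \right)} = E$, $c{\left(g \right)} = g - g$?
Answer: $0$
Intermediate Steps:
$c{\left(g \right)} = 0$
$B{\left(J \right)} = J^{\frac{3}{2}}$ ($B{\left(J \right)} = J \sqrt{J} = J^{\frac{3}{2}}$)
$- B{\left(c{\left(-1 \right)} \right)} = - 0^{\frac{3}{2}} = \left(-1\right) 0 = 0$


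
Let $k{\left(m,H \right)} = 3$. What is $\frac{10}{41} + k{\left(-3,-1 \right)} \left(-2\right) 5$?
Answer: $- \frac{1220}{41} \approx -29.756$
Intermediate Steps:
$\frac{10}{41} + k{\left(-3,-1 \right)} \left(-2\right) 5 = \frac{10}{41} + 3 \left(-2\right) 5 = 10 \cdot \frac{1}{41} - 30 = \frac{10}{41} - 30 = - \frac{1220}{41}$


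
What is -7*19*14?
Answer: -1862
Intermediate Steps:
-7*19*14 = -133*14 = -1862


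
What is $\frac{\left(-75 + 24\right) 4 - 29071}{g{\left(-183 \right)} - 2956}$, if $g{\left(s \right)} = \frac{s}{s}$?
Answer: $\frac{5855}{591} \approx 9.9069$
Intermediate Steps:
$g{\left(s \right)} = 1$
$\frac{\left(-75 + 24\right) 4 - 29071}{g{\left(-183 \right)} - 2956} = \frac{\left(-75 + 24\right) 4 - 29071}{1 - 2956} = \frac{\left(-51\right) 4 - 29071}{-2955} = \left(-204 - 29071\right) \left(- \frac{1}{2955}\right) = \left(-29275\right) \left(- \frac{1}{2955}\right) = \frac{5855}{591}$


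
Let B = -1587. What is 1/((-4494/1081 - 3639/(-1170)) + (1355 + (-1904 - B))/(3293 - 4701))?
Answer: -148399680/264777869 ≈ -0.56047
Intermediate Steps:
1/((-4494/1081 - 3639/(-1170)) + (1355 + (-1904 - B))/(3293 - 4701)) = 1/((-4494/1081 - 3639/(-1170)) + (1355 + (-1904 - 1*(-1587)))/(3293 - 4701)) = 1/((-4494*1/1081 - 3639*(-1/1170)) + (1355 + (-1904 + 1587))/(-1408)) = 1/((-4494/1081 + 1213/390) + (1355 - 317)*(-1/1408)) = 1/(-441407/421590 + 1038*(-1/1408)) = 1/(-441407/421590 - 519/704) = 1/(-264777869/148399680) = -148399680/264777869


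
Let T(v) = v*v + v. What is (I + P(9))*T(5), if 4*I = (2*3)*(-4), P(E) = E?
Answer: 90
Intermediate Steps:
T(v) = v + v² (T(v) = v² + v = v + v²)
I = -6 (I = ((2*3)*(-4))/4 = (6*(-4))/4 = (¼)*(-24) = -6)
(I + P(9))*T(5) = (-6 + 9)*(5*(1 + 5)) = 3*(5*6) = 3*30 = 90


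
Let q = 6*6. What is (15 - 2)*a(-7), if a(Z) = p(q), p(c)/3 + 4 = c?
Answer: 1248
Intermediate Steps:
q = 36
p(c) = -12 + 3*c
a(Z) = 96 (a(Z) = -12 + 3*36 = -12 + 108 = 96)
(15 - 2)*a(-7) = (15 - 2)*96 = 13*96 = 1248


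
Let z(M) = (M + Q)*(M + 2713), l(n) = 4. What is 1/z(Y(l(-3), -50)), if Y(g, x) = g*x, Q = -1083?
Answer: -1/3224179 ≈ -3.1016e-7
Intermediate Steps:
z(M) = (-1083 + M)*(2713 + M) (z(M) = (M - 1083)*(M + 2713) = (-1083 + M)*(2713 + M))
1/z(Y(l(-3), -50)) = 1/(-2938179 + (4*(-50))² + 1630*(4*(-50))) = 1/(-2938179 + (-200)² + 1630*(-200)) = 1/(-2938179 + 40000 - 326000) = 1/(-3224179) = -1/3224179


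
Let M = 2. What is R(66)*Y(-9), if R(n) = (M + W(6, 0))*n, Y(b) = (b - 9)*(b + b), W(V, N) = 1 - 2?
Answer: 21384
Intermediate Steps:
W(V, N) = -1
Y(b) = 2*b*(-9 + b) (Y(b) = (-9 + b)*(2*b) = 2*b*(-9 + b))
R(n) = n (R(n) = (2 - 1)*n = 1*n = n)
R(66)*Y(-9) = 66*(2*(-9)*(-9 - 9)) = 66*(2*(-9)*(-18)) = 66*324 = 21384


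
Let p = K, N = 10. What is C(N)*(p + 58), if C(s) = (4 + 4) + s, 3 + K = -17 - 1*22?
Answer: 288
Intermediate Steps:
K = -42 (K = -3 + (-17 - 1*22) = -3 + (-17 - 22) = -3 - 39 = -42)
p = -42
C(s) = 8 + s
C(N)*(p + 58) = (8 + 10)*(-42 + 58) = 18*16 = 288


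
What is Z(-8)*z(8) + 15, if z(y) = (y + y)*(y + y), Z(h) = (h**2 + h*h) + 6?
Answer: 34319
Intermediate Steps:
Z(h) = 6 + 2*h**2 (Z(h) = (h**2 + h**2) + 6 = 2*h**2 + 6 = 6 + 2*h**2)
z(y) = 4*y**2 (z(y) = (2*y)*(2*y) = 4*y**2)
Z(-8)*z(8) + 15 = (6 + 2*(-8)**2)*(4*8**2) + 15 = (6 + 2*64)*(4*64) + 15 = (6 + 128)*256 + 15 = 134*256 + 15 = 34304 + 15 = 34319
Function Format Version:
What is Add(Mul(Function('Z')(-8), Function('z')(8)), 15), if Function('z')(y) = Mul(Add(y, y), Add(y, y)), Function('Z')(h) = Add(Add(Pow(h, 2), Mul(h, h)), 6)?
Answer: 34319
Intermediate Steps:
Function('Z')(h) = Add(6, Mul(2, Pow(h, 2))) (Function('Z')(h) = Add(Add(Pow(h, 2), Pow(h, 2)), 6) = Add(Mul(2, Pow(h, 2)), 6) = Add(6, Mul(2, Pow(h, 2))))
Function('z')(y) = Mul(4, Pow(y, 2)) (Function('z')(y) = Mul(Mul(2, y), Mul(2, y)) = Mul(4, Pow(y, 2)))
Add(Mul(Function('Z')(-8), Function('z')(8)), 15) = Add(Mul(Add(6, Mul(2, Pow(-8, 2))), Mul(4, Pow(8, 2))), 15) = Add(Mul(Add(6, Mul(2, 64)), Mul(4, 64)), 15) = Add(Mul(Add(6, 128), 256), 15) = Add(Mul(134, 256), 15) = Add(34304, 15) = 34319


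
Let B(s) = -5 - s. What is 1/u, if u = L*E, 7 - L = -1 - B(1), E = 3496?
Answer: 1/6992 ≈ 0.00014302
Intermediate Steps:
L = 2 (L = 7 - (-1 - (-5 - 1*1)) = 7 - (-1 - (-5 - 1)) = 7 - (-1 - 1*(-6)) = 7 - (-1 + 6) = 7 - 1*5 = 7 - 5 = 2)
u = 6992 (u = 2*3496 = 6992)
1/u = 1/6992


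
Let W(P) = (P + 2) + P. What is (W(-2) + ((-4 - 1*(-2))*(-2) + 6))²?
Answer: 64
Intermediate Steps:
W(P) = 2 + 2*P (W(P) = (2 + P) + P = 2 + 2*P)
(W(-2) + ((-4 - 1*(-2))*(-2) + 6))² = ((2 + 2*(-2)) + ((-4 - 1*(-2))*(-2) + 6))² = ((2 - 4) + ((-4 + 2)*(-2) + 6))² = (-2 + (-2*(-2) + 6))² = (-2 + (4 + 6))² = (-2 + 10)² = 8² = 64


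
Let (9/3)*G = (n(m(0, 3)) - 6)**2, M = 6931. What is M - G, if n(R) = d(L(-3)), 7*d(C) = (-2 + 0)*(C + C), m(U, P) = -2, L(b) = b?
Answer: 339319/49 ≈ 6924.9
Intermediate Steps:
d(C) = -4*C/7 (d(C) = ((-2 + 0)*(C + C))/7 = (-4*C)/7 = -4*C/7)
n(R) = 12/7 (n(R) = -4/7*(-3) = 12/7)
G = 300/49 (G = (12/7 - 6)**2/3 = (-30/7)**2/3 = (1/3)*(900/49) = 300/49 ≈ 6.1225)
M - G = 6931 - 1*300/49 = 6931 - 300/49 = 339319/49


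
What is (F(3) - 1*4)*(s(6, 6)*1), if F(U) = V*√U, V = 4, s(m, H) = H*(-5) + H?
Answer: 96 - 96*√3 ≈ -70.277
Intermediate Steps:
s(m, H) = -4*H (s(m, H) = -5*H + H = -4*H)
F(U) = 4*√U
(F(3) - 1*4)*(s(6, 6)*1) = (4*√3 - 1*4)*(-4*6*1) = (4*√3 - 4)*(-24*1) = (-4 + 4*√3)*(-24) = 96 - 96*√3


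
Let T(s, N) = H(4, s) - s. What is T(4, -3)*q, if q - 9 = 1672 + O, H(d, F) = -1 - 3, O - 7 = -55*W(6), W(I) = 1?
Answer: -13064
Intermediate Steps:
O = -48 (O = 7 - 55*1 = 7 - 55 = -48)
H(d, F) = -4
T(s, N) = -4 - s
q = 1633 (q = 9 + (1672 - 48) = 9 + 1624 = 1633)
T(4, -3)*q = (-4 - 1*4)*1633 = (-4 - 4)*1633 = -8*1633 = -13064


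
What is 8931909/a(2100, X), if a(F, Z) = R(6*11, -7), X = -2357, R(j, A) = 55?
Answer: 8931909/55 ≈ 1.6240e+5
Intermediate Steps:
a(F, Z) = 55
8931909/a(2100, X) = 8931909/55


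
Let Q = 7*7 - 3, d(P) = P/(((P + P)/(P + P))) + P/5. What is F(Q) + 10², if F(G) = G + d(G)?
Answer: 1006/5 ≈ 201.20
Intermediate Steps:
d(P) = 6*P/5 (d(P) = P/(((2*P)/((2*P)))) + P*(⅕) = P/(((2*P)*(1/(2*P)))) + P/5 = P/1 + P/5 = P*1 + P/5 = P + P/5 = 6*P/5)
Q = 46 (Q = 49 - 3 = 46)
F(G) = 11*G/5 (F(G) = G + 6*G/5 = 11*G/5)
F(Q) + 10² = (11/5)*46 + 10² = 506/5 + 100 = 1006/5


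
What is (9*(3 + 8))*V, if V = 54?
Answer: 5346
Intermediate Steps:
(9*(3 + 8))*V = (9*(3 + 8))*54 = (9*11)*54 = 99*54 = 5346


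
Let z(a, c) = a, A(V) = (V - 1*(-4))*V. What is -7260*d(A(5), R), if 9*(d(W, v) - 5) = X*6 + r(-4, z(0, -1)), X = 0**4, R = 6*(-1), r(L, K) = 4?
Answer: -118580/3 ≈ -39527.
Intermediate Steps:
A(V) = V*(4 + V) (A(V) = (V + 4)*V = (4 + V)*V = V*(4 + V))
R = -6
X = 0
d(W, v) = 49/9 (d(W, v) = 5 + (0*6 + 4)/9 = 5 + (0 + 4)/9 = 5 + (1/9)*4 = 5 + 4/9 = 49/9)
-7260*d(A(5), R) = -7260*49/9 = -118580/3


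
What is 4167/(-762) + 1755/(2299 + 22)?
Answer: -2778099/589534 ≈ -4.7124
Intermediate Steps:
4167/(-762) + 1755/(2299 + 22) = 4167*(-1/762) + 1755/2321 = -1389/254 + 1755*(1/2321) = -1389/254 + 1755/2321 = -2778099/589534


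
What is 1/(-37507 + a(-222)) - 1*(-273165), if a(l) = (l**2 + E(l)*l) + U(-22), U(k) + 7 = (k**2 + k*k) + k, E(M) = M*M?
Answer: 2985237810779/10928332 ≈ 2.7317e+5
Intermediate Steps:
E(M) = M**2
U(k) = -7 + k + 2*k**2 (U(k) = -7 + ((k**2 + k*k) + k) = -7 + ((k**2 + k**2) + k) = -7 + (2*k**2 + k) = -7 + (k + 2*k**2) = -7 + k + 2*k**2)
a(l) = 939 + l**2 + l**3 (a(l) = (l**2 + l**2*l) + (-7 - 22 + 2*(-22)**2) = (l**2 + l**3) + (-7 - 22 + 2*484) = (l**2 + l**3) + (-7 - 22 + 968) = (l**2 + l**3) + 939 = 939 + l**2 + l**3)
1/(-37507 + a(-222)) - 1*(-273165) = 1/(-37507 + (939 + (-222)**2 + (-222)**3)) - 1*(-273165) = 1/(-37507 + (939 + 49284 - 10941048)) + 273165 = 1/(-37507 - 10890825) + 273165 = 1/(-10928332) + 273165 = -1/10928332 + 273165 = 2985237810779/10928332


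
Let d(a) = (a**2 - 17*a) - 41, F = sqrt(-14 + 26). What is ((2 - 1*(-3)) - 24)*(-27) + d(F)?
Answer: 484 - 34*sqrt(3) ≈ 425.11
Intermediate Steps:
F = 2*sqrt(3) (F = sqrt(12) = 2*sqrt(3) ≈ 3.4641)
d(a) = -41 + a**2 - 17*a
((2 - 1*(-3)) - 24)*(-27) + d(F) = ((2 - 1*(-3)) - 24)*(-27) + (-41 + (2*sqrt(3))**2 - 34*sqrt(3)) = ((2 + 3) - 24)*(-27) + (-41 + 12 - 34*sqrt(3)) = (5 - 24)*(-27) + (-29 - 34*sqrt(3)) = -19*(-27) + (-29 - 34*sqrt(3)) = 513 + (-29 - 34*sqrt(3)) = 484 - 34*sqrt(3)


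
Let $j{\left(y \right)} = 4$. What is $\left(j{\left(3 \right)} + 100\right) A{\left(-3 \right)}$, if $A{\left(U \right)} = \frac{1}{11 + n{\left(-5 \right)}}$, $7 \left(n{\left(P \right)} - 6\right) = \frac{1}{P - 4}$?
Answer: $\frac{3276}{535} \approx 6.1234$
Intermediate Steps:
$n{\left(P \right)} = 6 + \frac{1}{7 \left(-4 + P\right)}$ ($n{\left(P \right)} = 6 + \frac{1}{7 \left(P - 4\right)} = 6 + \frac{1}{7 \left(-4 + P\right)}$)
$A{\left(U \right)} = \frac{63}{1070}$ ($A{\left(U \right)} = \frac{1}{11 + \frac{-167 + 42 \left(-5\right)}{7 \left(-4 - 5\right)}} = \frac{1}{11 + \frac{-167 - 210}{7 \left(-9\right)}} = \frac{1}{11 + \frac{1}{7} \left(- \frac{1}{9}\right) \left(-377\right)} = \frac{1}{11 + \frac{377}{63}} = \frac{1}{\frac{1070}{63}} = \frac{63}{1070}$)
$\left(j{\left(3 \right)} + 100\right) A{\left(-3 \right)} = \left(4 + 100\right) \frac{63}{1070} = 104 \cdot \frac{63}{1070} = \frac{3276}{535}$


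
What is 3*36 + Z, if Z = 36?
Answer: 144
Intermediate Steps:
3*36 + Z = 3*36 + 36 = 108 + 36 = 144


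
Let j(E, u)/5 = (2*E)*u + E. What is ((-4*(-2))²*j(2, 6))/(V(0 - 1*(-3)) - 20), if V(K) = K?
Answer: -8320/17 ≈ -489.41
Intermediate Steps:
j(E, u) = 5*E + 10*E*u (j(E, u) = 5*((2*E)*u + E) = 5*(2*E*u + E) = 5*(E + 2*E*u) = 5*E + 10*E*u)
((-4*(-2))²*j(2, 6))/(V(0 - 1*(-3)) - 20) = ((-4*(-2))²*(5*2*(1 + 2*6)))/((0 - 1*(-3)) - 20) = (8²*(5*2*(1 + 12)))/((0 + 3) - 20) = (64*(5*2*13))/(3 - 20) = (64*130)/(-17) = 8320*(-1/17) = -8320/17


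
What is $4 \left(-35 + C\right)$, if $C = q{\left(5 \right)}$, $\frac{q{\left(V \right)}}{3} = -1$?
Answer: $-152$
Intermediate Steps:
$q{\left(V \right)} = -3$ ($q{\left(V \right)} = 3 \left(-1\right) = -3$)
$C = -3$
$4 \left(-35 + C\right) = 4 \left(-35 - 3\right) = 4 \left(-38\right) = -152$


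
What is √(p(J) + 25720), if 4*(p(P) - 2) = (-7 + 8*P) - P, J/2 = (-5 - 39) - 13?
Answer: √102083/2 ≈ 159.75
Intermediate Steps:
J = -114 (J = 2*((-5 - 39) - 13) = 2*(-44 - 13) = 2*(-57) = -114)
p(P) = ¼ + 7*P/4 (p(P) = 2 + ((-7 + 8*P) - P)/4 = 2 + (-7 + 7*P)/4 = 2 + (-7/4 + 7*P/4) = ¼ + 7*P/4)
√(p(J) + 25720) = √((¼ + (7/4)*(-114)) + 25720) = √((¼ - 399/2) + 25720) = √(-797/4 + 25720) = √(102083/4) = √102083/2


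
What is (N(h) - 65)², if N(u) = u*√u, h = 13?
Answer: 6422 - 1690*√13 ≈ 328.62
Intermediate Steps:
N(u) = u^(3/2)
(N(h) - 65)² = (13^(3/2) - 65)² = (13*√13 - 65)² = (-65 + 13*√13)²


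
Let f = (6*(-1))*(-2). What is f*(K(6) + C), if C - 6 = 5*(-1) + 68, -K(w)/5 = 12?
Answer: 108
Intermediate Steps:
K(w) = -60 (K(w) = -5*12 = -60)
f = 12 (f = -6*(-2) = 12)
C = 69 (C = 6 + (5*(-1) + 68) = 6 + (-5 + 68) = 6 + 63 = 69)
f*(K(6) + C) = 12*(-60 + 69) = 12*9 = 108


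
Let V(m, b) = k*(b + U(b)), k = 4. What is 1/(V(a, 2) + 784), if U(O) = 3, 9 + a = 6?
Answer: 1/804 ≈ 0.0012438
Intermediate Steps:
a = -3 (a = -9 + 6 = -3)
V(m, b) = 12 + 4*b (V(m, b) = 4*(b + 3) = 4*(3 + b) = 12 + 4*b)
1/(V(a, 2) + 784) = 1/((12 + 4*2) + 784) = 1/((12 + 8) + 784) = 1/(20 + 784) = 1/804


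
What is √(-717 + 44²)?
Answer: √1219 ≈ 34.914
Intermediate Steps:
√(-717 + 44²) = √(-717 + 1936) = √1219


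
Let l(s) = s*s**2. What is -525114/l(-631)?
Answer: 525114/251239591 ≈ 0.0020901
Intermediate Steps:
l(s) = s**3
-525114/l(-631) = -525114/((-631)**3) = -525114/(-251239591) = -525114*(-1/251239591) = 525114/251239591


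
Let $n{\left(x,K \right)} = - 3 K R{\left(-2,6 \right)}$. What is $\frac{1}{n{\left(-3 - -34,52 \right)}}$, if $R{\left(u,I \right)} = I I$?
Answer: $- \frac{1}{5616} \approx -0.00017806$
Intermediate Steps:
$R{\left(u,I \right)} = I^{2}$
$n{\left(x,K \right)} = - 108 K$ ($n{\left(x,K \right)} = - 3 K 6^{2} = - 3 K 36 = - 108 K$)
$\frac{1}{n{\left(-3 - -34,52 \right)}} = \frac{1}{\left(-108\right) 52} = \frac{1}{-5616} = - \frac{1}{5616}$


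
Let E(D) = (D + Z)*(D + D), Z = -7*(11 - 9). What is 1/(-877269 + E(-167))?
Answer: -1/816815 ≈ -1.2243e-6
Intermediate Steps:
Z = -14 (Z = -7*2 = -14)
E(D) = 2*D*(-14 + D) (E(D) = (D - 14)*(D + D) = (-14 + D)*(2*D) = 2*D*(-14 + D))
1/(-877269 + E(-167)) = 1/(-877269 + 2*(-167)*(-14 - 167)) = 1/(-877269 + 2*(-167)*(-181)) = 1/(-877269 + 60454) = 1/(-816815) = -1/816815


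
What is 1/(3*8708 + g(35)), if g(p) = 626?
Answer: 1/26750 ≈ 3.7383e-5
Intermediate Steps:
1/(3*8708 + g(35)) = 1/(3*8708 + 626) = 1/(26124 + 626) = 1/26750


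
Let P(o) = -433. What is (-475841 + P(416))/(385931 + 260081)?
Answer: -238137/323006 ≈ -0.73725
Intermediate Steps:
(-475841 + P(416))/(385931 + 260081) = (-475841 - 433)/(385931 + 260081) = -476274/646012 = -476274*1/646012 = -238137/323006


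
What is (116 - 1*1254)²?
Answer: 1295044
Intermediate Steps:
(116 - 1*1254)² = (116 - 1254)² = (-1138)² = 1295044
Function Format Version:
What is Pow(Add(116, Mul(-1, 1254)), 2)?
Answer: 1295044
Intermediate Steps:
Pow(Add(116, Mul(-1, 1254)), 2) = Pow(Add(116, -1254), 2) = Pow(-1138, 2) = 1295044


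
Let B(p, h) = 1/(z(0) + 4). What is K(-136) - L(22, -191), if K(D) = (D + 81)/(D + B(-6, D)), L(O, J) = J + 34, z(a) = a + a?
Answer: 85471/543 ≈ 157.41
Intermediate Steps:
z(a) = 2*a
B(p, h) = ¼ (B(p, h) = 1/(2*0 + 4) = 1/(0 + 4) = 1/4 = ¼)
L(O, J) = 34 + J
K(D) = (81 + D)/(¼ + D) (K(D) = (D + 81)/(D + ¼) = (81 + D)/(¼ + D))
K(-136) - L(22, -191) = 4*(81 - 136)/(1 + 4*(-136)) - (34 - 191) = 4*(-55)/(1 - 544) - 1*(-157) = 4*(-55)/(-543) + 157 = 4*(-1/543)*(-55) + 157 = 220/543 + 157 = 85471/543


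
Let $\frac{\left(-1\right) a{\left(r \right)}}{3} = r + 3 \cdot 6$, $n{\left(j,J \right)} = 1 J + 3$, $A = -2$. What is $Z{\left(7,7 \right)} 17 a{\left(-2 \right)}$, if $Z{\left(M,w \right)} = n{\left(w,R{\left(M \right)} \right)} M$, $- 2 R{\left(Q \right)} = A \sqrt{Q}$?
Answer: $-17136 - 5712 \sqrt{7} \approx -32249.0$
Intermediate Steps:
$R{\left(Q \right)} = \sqrt{Q}$ ($R{\left(Q \right)} = - \frac{\left(-2\right) \sqrt{Q}}{2} = \sqrt{Q}$)
$n{\left(j,J \right)} = 3 + J$ ($n{\left(j,J \right)} = J + 3 = 3 + J$)
$Z{\left(M,w \right)} = M \left(3 + \sqrt{M}\right)$ ($Z{\left(M,w \right)} = \left(3 + \sqrt{M}\right) M = M \left(3 + \sqrt{M}\right)$)
$a{\left(r \right)} = -54 - 3 r$ ($a{\left(r \right)} = - 3 \left(r + 3 \cdot 6\right) = - 3 \left(r + 18\right) = - 3 \left(18 + r\right) = -54 - 3 r$)
$Z{\left(7,7 \right)} 17 a{\left(-2 \right)} = 7 \left(3 + \sqrt{7}\right) 17 \left(-54 - -6\right) = \left(21 + 7 \sqrt{7}\right) 17 \left(-54 + 6\right) = \left(357 + 119 \sqrt{7}\right) \left(-48\right) = -17136 - 5712 \sqrt{7}$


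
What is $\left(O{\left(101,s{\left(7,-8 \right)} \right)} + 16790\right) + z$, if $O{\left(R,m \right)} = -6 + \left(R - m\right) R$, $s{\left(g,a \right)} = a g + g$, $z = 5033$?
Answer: $36967$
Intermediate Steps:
$s{\left(g,a \right)} = g + a g$
$O{\left(R,m \right)} = -6 + R \left(R - m\right)$
$\left(O{\left(101,s{\left(7,-8 \right)} \right)} + 16790\right) + z = \left(\left(-6 + 101^{2} - 101 \cdot 7 \left(1 - 8\right)\right) + 16790\right) + 5033 = \left(\left(-6 + 10201 - 101 \cdot 7 \left(-7\right)\right) + 16790\right) + 5033 = \left(\left(-6 + 10201 - 101 \left(-49\right)\right) + 16790\right) + 5033 = \left(\left(-6 + 10201 + 4949\right) + 16790\right) + 5033 = \left(15144 + 16790\right) + 5033 = 31934 + 5033 = 36967$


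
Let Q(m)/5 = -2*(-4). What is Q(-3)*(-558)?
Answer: -22320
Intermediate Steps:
Q(m) = 40 (Q(m) = 5*(-2*(-4)) = 5*8 = 40)
Q(-3)*(-558) = 40*(-558) = -22320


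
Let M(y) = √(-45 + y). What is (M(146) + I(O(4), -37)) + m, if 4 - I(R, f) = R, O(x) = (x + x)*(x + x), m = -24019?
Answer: -24079 + √101 ≈ -24069.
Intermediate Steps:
O(x) = 4*x² (O(x) = (2*x)*(2*x) = 4*x²)
I(R, f) = 4 - R
(M(146) + I(O(4), -37)) + m = (√(-45 + 146) + (4 - 4*4²)) - 24019 = (√101 + (4 - 4*16)) - 24019 = (√101 + (4 - 1*64)) - 24019 = (√101 + (4 - 64)) - 24019 = (√101 - 60) - 24019 = (-60 + √101) - 24019 = -24079 + √101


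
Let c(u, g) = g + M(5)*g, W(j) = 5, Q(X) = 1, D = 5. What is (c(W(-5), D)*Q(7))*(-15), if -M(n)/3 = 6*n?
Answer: 6675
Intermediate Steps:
M(n) = -18*n
c(u, g) = -89*g (c(u, g) = g + (-18*5)*g = g - 90*g = -89*g)
(c(W(-5), D)*Q(7))*(-15) = (-89*5*1)*(-15) = -445*1*(-15) = -445*(-15) = 6675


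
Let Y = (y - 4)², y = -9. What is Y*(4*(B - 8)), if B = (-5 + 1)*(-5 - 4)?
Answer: 18928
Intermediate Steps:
B = 36 (B = -4*(-9) = 36)
Y = 169 (Y = (-9 - 4)² = (-13)² = 169)
Y*(4*(B - 8)) = 169*(4*(36 - 8)) = 169*(4*28) = 169*112 = 18928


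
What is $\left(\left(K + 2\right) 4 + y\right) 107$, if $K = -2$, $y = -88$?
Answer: $-9416$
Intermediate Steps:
$\left(\left(K + 2\right) 4 + y\right) 107 = \left(\left(-2 + 2\right) 4 - 88\right) 107 = \left(0 \cdot 4 - 88\right) 107 = \left(0 - 88\right) 107 = \left(-88\right) 107 = -9416$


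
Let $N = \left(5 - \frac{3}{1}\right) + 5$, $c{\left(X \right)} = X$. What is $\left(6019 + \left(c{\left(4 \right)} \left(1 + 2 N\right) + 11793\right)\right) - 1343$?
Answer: $16529$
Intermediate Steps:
$N = 7$ ($N = \left(5 - 3\right) + 5 = 2 + 5 = 7$)
$\left(6019 + \left(c{\left(4 \right)} \left(1 + 2 N\right) + 11793\right)\right) - 1343 = \left(6019 + \left(4 \left(1 + 2 \cdot 7\right) + 11793\right)\right) - 1343 = \left(6019 + \left(4 \left(1 + 14\right) + 11793\right)\right) - 1343 = \left(6019 + \left(4 \cdot 15 + 11793\right)\right) - 1343 = \left(6019 + \left(60 + 11793\right)\right) - 1343 = \left(6019 + 11853\right) - 1343 = 17872 - 1343 = 16529$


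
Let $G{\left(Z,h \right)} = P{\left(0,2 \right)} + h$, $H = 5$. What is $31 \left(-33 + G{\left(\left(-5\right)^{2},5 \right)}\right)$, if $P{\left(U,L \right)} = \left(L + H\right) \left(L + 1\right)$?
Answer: $-217$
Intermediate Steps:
$P{\left(U,L \right)} = \left(1 + L\right) \left(5 + L\right)$ ($P{\left(U,L \right)} = \left(L + 5\right) \left(L + 1\right) = \left(5 + L\right) \left(1 + L\right) = \left(1 + L\right) \left(5 + L\right)$)
$G{\left(Z,h \right)} = 21 + h$ ($G{\left(Z,h \right)} = \left(5 + 2^{2} + 6 \cdot 2\right) + h = \left(5 + 4 + 12\right) + h = 21 + h$)
$31 \left(-33 + G{\left(\left(-5\right)^{2},5 \right)}\right) = 31 \left(-33 + \left(21 + 5\right)\right) = 31 \left(-33 + 26\right) = 31 \left(-7\right) = -217$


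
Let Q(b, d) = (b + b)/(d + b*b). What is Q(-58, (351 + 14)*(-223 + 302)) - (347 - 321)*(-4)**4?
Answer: -214316660/32199 ≈ -6656.0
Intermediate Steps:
Q(b, d) = 2*b/(d + b**2) (Q(b, d) = (2*b)/(d + b**2) = 2*b/(d + b**2))
Q(-58, (351 + 14)*(-223 + 302)) - (347 - 321)*(-4)**4 = 2*(-58)/((351 + 14)*(-223 + 302) + (-58)**2) - (347 - 321)*(-4)**4 = 2*(-58)/(365*79 + 3364) - 26*256 = 2*(-58)/(28835 + 3364) - 1*6656 = 2*(-58)/32199 - 6656 = 2*(-58)*(1/32199) - 6656 = -116/32199 - 6656 = -214316660/32199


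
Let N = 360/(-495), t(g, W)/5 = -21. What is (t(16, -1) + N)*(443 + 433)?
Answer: -1018788/11 ≈ -92617.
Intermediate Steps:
t(g, W) = -105 (t(g, W) = 5*(-21) = -105)
N = -8/11 (N = 360*(-1/495) = -8/11 ≈ -0.72727)
(t(16, -1) + N)*(443 + 433) = (-105 - 8/11)*(443 + 433) = -1163/11*876 = -1018788/11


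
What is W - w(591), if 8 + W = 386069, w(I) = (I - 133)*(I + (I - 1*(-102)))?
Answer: -202011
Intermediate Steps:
w(I) = (-133 + I)*(102 + 2*I) (w(I) = (-133 + I)*(I + (I + 102)) = (-133 + I)*(I + (102 + I)) = (-133 + I)*(102 + 2*I))
W = 386061 (W = -8 + 386069 = 386061)
W - w(591) = 386061 - (-13566 - 164*591 + 2*591²) = 386061 - (-13566 - 96924 + 2*349281) = 386061 - (-13566 - 96924 + 698562) = 386061 - 1*588072 = 386061 - 588072 = -202011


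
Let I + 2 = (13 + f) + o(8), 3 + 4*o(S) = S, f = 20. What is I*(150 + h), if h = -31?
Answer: 15351/4 ≈ 3837.8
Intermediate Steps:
o(S) = -¾ + S/4
I = 129/4 (I = -2 + ((13 + 20) + (-¾ + (¼)*8)) = -2 + (33 + (-¾ + 2)) = -2 + (33 + 5/4) = -2 + 137/4 = 129/4 ≈ 32.250)
I*(150 + h) = 129*(150 - 31)/4 = (129/4)*119 = 15351/4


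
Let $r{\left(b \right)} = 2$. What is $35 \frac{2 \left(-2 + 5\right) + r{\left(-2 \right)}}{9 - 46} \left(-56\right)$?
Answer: $\frac{15680}{37} \approx 423.78$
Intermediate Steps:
$35 \frac{2 \left(-2 + 5\right) + r{\left(-2 \right)}}{9 - 46} \left(-56\right) = 35 \frac{2 \left(-2 + 5\right) + 2}{9 - 46} \left(-56\right) = 35 \frac{2 \cdot 3 + 2}{-37} \left(-56\right) = 35 \left(6 + 2\right) \left(- \frac{1}{37}\right) \left(-56\right) = 35 \cdot 8 \left(- \frac{1}{37}\right) \left(-56\right) = 35 \left(- \frac{8}{37}\right) \left(-56\right) = \left(- \frac{280}{37}\right) \left(-56\right) = \frac{15680}{37}$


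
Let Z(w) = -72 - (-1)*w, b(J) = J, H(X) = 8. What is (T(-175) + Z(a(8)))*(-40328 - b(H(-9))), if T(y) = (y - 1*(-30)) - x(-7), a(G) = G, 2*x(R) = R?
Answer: 8289048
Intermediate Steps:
x(R) = R/2
T(y) = 67/2 + y (T(y) = (y - 1*(-30)) - (-7)/2 = (y + 30) - 1*(-7/2) = (30 + y) + 7/2 = 67/2 + y)
Z(w) = -72 + w
(T(-175) + Z(a(8)))*(-40328 - b(H(-9))) = ((67/2 - 175) + (-72 + 8))*(-40328 - 1*8) = (-283/2 - 64)*(-40328 - 8) = -411/2*(-40336) = 8289048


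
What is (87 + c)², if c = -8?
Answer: 6241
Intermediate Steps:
(87 + c)² = (87 - 8)² = 79² = 6241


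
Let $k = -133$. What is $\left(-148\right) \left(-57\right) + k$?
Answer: $8303$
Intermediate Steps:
$\left(-148\right) \left(-57\right) + k = \left(-148\right) \left(-57\right) - 133 = 8436 - 133 = 8303$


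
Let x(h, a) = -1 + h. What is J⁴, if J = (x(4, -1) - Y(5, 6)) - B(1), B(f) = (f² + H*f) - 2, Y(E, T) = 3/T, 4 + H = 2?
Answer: 14641/16 ≈ 915.06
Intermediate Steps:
H = -2 (H = -4 + 2 = -2)
B(f) = -2 + f² - 2*f (B(f) = (f² - 2*f) - 2 = -2 + f² - 2*f)
J = 11/2 (J = ((-1 + 4) - 3/6) - (-2 + 1² - 2*1) = (3 - 3/6) - (-2 + 1 - 2) = (3 - 1*½) - 1*(-3) = (3 - ½) + 3 = 5/2 + 3 = 11/2 ≈ 5.5000)
J⁴ = (11/2)⁴ = 14641/16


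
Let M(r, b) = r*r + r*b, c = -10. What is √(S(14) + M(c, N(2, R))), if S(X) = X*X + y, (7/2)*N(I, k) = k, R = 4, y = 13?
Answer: √14581/7 ≈ 17.250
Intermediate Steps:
N(I, k) = 2*k/7
S(X) = 13 + X² (S(X) = X*X + 13 = X² + 13 = 13 + X²)
M(r, b) = r² + b*r
√(S(14) + M(c, N(2, R))) = √((13 + 14²) - 10*((2/7)*4 - 10)) = √((13 + 196) - 10*(8/7 - 10)) = √(209 - 10*(-62/7)) = √(209 + 620/7) = √(2083/7) = √14581/7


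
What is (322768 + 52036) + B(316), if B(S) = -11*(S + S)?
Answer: 367852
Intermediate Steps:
B(S) = -22*S
(322768 + 52036) + B(316) = (322768 + 52036) - 22*316 = 374804 - 6952 = 367852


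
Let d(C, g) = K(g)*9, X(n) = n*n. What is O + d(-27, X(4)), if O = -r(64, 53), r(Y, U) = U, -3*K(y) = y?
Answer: -101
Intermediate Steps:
X(n) = n²
K(y) = -y/3
O = -53 (O = -1*53 = -53)
d(C, g) = -3*g (d(C, g) = -g/3*9 = -3*g)
O + d(-27, X(4)) = -53 - 3*4² = -53 - 3*16 = -53 - 48 = -101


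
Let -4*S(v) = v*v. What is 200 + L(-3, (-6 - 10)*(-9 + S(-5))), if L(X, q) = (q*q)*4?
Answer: 238344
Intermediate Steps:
S(v) = -v²/4 (S(v) = -v*v/4 = -v²/4)
L(X, q) = 4*q² (L(X, q) = q²*4 = 4*q²)
200 + L(-3, (-6 - 10)*(-9 + S(-5))) = 200 + 4*((-6 - 10)*(-9 - ¼*(-5)²))² = 200 + 4*(-16*(-9 - ¼*25))² = 200 + 4*(-16*(-9 - 25/4))² = 200 + 4*(-16*(-61/4))² = 200 + 4*244² = 200 + 4*59536 = 200 + 238144 = 238344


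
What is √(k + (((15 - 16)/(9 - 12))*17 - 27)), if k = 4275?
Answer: √38283/3 ≈ 65.220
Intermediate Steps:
√(k + (((15 - 16)/(9 - 12))*17 - 27)) = √(4275 + (((15 - 16)/(9 - 12))*17 - 27)) = √(4275 + (-1/(-3)*17 - 27)) = √(4275 + (-1*(-⅓)*17 - 27)) = √(4275 + ((⅓)*17 - 27)) = √(4275 + (17/3 - 27)) = √(4275 - 64/3) = √(12761/3) = √38283/3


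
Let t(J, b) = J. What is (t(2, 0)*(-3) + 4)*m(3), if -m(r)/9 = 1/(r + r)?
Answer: 3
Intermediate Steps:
m(r) = -9/(2*r) (m(r) = -9/(r + r) = -9*1/(2*r) = -9/(2*r))
(t(2, 0)*(-3) + 4)*m(3) = (2*(-3) + 4)*(-9/2/3) = (-6 + 4)*(-9/2*1/3) = -2*(-3/2) = 3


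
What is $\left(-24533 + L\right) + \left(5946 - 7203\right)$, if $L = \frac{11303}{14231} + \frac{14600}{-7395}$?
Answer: $- \frac{542843705093}{21047649} \approx -25791.0$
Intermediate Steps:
$L = - \frac{24837383}{21047649}$ ($L = 11303 \cdot \frac{1}{14231} + 14600 \left(- \frac{1}{7395}\right) = \frac{11303}{14231} - \frac{2920}{1479} = - \frac{24837383}{21047649} \approx -1.1801$)
$\left(-24533 + L\right) + \left(5946 - 7203\right) = \left(-24533 - \frac{24837383}{21047649}\right) + \left(5946 - 7203\right) = - \frac{516386810300}{21047649} + \left(5946 - 7203\right) = - \frac{516386810300}{21047649} - 1257 = - \frac{542843705093}{21047649}$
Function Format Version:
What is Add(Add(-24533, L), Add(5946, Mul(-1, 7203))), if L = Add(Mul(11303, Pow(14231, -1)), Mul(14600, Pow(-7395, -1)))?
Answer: Rational(-542843705093, 21047649) ≈ -25791.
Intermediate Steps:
L = Rational(-24837383, 21047649) (L = Add(Mul(11303, Rational(1, 14231)), Mul(14600, Rational(-1, 7395))) = Add(Rational(11303, 14231), Rational(-2920, 1479)) = Rational(-24837383, 21047649) ≈ -1.1801)
Add(Add(-24533, L), Add(5946, Mul(-1, 7203))) = Add(Add(-24533, Rational(-24837383, 21047649)), Add(5946, Mul(-1, 7203))) = Add(Rational(-516386810300, 21047649), Add(5946, -7203)) = Add(Rational(-516386810300, 21047649), -1257) = Rational(-542843705093, 21047649)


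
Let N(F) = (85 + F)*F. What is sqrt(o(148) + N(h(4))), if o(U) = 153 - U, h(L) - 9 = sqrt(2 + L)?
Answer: sqrt(857 + 103*sqrt(6)) ≈ 33.306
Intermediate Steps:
h(L) = 9 + sqrt(2 + L)
N(F) = F*(85 + F)
sqrt(o(148) + N(h(4))) = sqrt((153 - 1*148) + (9 + sqrt(2 + 4))*(85 + (9 + sqrt(2 + 4)))) = sqrt((153 - 148) + (9 + sqrt(6))*(85 + (9 + sqrt(6)))) = sqrt(5 + (9 + sqrt(6))*(94 + sqrt(6)))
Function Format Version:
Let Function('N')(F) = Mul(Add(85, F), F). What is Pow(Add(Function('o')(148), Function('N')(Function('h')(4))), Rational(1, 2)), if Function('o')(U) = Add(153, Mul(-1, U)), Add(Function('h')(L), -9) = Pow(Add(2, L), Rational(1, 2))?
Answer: Pow(Add(857, Mul(103, Pow(6, Rational(1, 2)))), Rational(1, 2)) ≈ 33.306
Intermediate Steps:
Function('h')(L) = Add(9, Pow(Add(2, L), Rational(1, 2)))
Function('N')(F) = Mul(F, Add(85, F))
Pow(Add(Function('o')(148), Function('N')(Function('h')(4))), Rational(1, 2)) = Pow(Add(Add(153, Mul(-1, 148)), Mul(Add(9, Pow(Add(2, 4), Rational(1, 2))), Add(85, Add(9, Pow(Add(2, 4), Rational(1, 2)))))), Rational(1, 2)) = Pow(Add(Add(153, -148), Mul(Add(9, Pow(6, Rational(1, 2))), Add(85, Add(9, Pow(6, Rational(1, 2)))))), Rational(1, 2)) = Pow(Add(5, Mul(Add(9, Pow(6, Rational(1, 2))), Add(94, Pow(6, Rational(1, 2))))), Rational(1, 2))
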